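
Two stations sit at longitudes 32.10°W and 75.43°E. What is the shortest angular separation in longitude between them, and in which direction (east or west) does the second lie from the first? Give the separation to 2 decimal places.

107.53° east

Raw difference: 75.43 − -32.10 = 107.53°.
Normalise into (−180°, 180°]: 107.53° stays 107.53°.
Positive ⇒ the second point lies to the east; separation 107.53°.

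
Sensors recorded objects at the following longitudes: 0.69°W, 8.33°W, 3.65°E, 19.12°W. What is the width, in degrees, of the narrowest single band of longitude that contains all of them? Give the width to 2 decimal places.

22.77°

Sort the longitudes: -19.12°, -8.33°, -0.69°, +3.65°.
Eastward gaps between consecutive values (wrapping around): 10.79°, 7.64°, 4.34°, 337.23°.
Largest gap = 337.23° ⇒ minimal covering band is its complement: 360° − 337.23° = 22.77°.
Band runs from -19.12° eastward to +3.65°.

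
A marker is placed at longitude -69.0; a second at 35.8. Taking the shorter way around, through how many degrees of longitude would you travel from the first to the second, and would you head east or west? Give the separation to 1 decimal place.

Raw difference: 35.8 − -69.0 = 104.8°.
Normalise into (−180°, 180°]: 104.8° stays 104.8°.
Positive ⇒ the second point lies to the east; separation 104.8°.

104.8° east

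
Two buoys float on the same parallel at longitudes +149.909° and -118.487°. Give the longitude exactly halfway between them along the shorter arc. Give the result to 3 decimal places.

Signed shortest Δλ from +149.909° to -118.487° is +91.604°.
Midpoint longitude = +149.909° + (+91.604°)/2 = +149.909° + 45.802° = +195.711°.
Normalise into (−180°, 180°]: -164.289°.
(The naïve average (+149.909 + -118.487)/2 = 15.711° is on the wrong side of the globe.)

-164.289°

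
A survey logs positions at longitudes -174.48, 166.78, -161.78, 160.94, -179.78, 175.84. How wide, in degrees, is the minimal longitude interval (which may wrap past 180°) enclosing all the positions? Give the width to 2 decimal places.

Sort the longitudes: -179.78°, -174.48°, -161.78°, +160.94°, +166.78°, +175.84°.
Eastward gaps between consecutive values (wrapping around): 5.30°, 12.70°, 322.72°, 5.84°, 9.06°, 4.38°.
Largest gap = 322.72° ⇒ minimal covering band is its complement: 360° − 322.72° = 37.28°.
Band runs from +160.94° eastward to -161.78°, crossing the antimeridian.

37.28°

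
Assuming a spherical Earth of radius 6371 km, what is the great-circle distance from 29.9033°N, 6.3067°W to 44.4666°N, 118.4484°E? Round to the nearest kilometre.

10030 km

Δλ = 118.4484 − -6.3067 = 124.7551°.
Δφ = 44.4666 − 29.9033 = 14.5633°.
a = sin²(Δφ/2) + cos φ₁ · cos φ₂ · sin²(Δλ/2) = 0.501725.
c = 2·atan2(√a, √(1−a)) = 1.57425 rad → d = 6371·c ≈ 10029.53 km.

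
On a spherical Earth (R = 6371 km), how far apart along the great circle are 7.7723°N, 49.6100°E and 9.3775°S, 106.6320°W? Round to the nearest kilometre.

Δλ = -106.6320 − 49.6100 = -156.2420°.
Δφ = -9.3775 − 7.7723 = -17.1498°.
a = sin²(Δφ/2) + cos φ₁ · cos φ₂ · sin²(Δλ/2) = 0.958382.
c = 2·atan2(√a, √(1−a)) = 2.73070 rad → d = 6371·c ≈ 17397.27 km.

17397 km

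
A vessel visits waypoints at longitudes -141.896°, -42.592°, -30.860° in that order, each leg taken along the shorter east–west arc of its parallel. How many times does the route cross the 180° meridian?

0

Leg 1: -141.896° → -42.592°, shortest Δλ = 99.304° (east) — does not cross 180°.
Leg 2: -42.592° → -30.860°, shortest Δλ = 11.732° (east) — does not cross 180°.
Total crossings: 0.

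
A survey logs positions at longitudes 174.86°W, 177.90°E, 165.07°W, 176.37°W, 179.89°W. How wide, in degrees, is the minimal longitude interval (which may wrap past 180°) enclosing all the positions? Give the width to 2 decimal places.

17.03°

Sort the longitudes: -179.89°, -176.37°, -174.86°, -165.07°, +177.90°.
Eastward gaps between consecutive values (wrapping around): 3.52°, 1.51°, 9.79°, 342.97°, 2.21°.
Largest gap = 342.97° ⇒ minimal covering band is its complement: 360° − 342.97° = 17.03°.
Band runs from +177.90° eastward to -165.07°, crossing the antimeridian.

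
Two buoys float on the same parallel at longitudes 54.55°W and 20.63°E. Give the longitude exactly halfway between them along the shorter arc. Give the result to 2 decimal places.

Signed shortest Δλ from -54.55° to +20.63° is +75.18°.
Midpoint longitude = -54.55° + (+75.18°)/2 = -54.55° + 37.59° = -16.96°.

16.96°W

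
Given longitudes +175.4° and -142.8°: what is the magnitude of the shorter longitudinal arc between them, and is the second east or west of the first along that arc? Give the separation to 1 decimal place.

41.8° east

Raw difference: -142.8 − 175.4 = -318.2°.
Normalise into (−180°, 180°]: -318.2° + 360° = 41.8°.
Positive ⇒ the second point lies to the east; separation 41.8°.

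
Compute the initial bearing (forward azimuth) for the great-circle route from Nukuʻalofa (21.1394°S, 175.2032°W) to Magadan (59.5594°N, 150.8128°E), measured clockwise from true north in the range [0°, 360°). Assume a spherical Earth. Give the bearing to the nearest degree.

343°

Δλ = 150.8128 − -175.2032 = 326.0160°; wrapped into (−180°, 180°]: -33.9840°.
θ = atan2( sin Δλ · cos φ₂ , cos φ₁ · sin φ₂ − sin φ₁ · cos φ₂ · cos Δλ )
  = atan2(-0.28319, 0.95564) = -16.507° → normalised to [0°, 360°): 343.493°.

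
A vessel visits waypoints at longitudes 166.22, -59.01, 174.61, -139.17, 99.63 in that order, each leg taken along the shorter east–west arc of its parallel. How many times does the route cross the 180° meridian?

Leg 1: +166.22° → -59.01°, shortest Δλ = 134.77° (east) — crosses 180°.
Leg 2: -59.01° → +174.61°, shortest Δλ = -126.38° (west) — crosses 180°.
Leg 3: +174.61° → -139.17°, shortest Δλ = 46.22° (east) — crosses 180°.
Leg 4: -139.17° → +99.63°, shortest Δλ = -121.2° (west) — crosses 180°.
Total crossings: 4.

4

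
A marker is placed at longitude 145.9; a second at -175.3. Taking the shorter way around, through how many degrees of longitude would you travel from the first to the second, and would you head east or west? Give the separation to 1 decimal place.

38.8° east

Raw difference: -175.3 − 145.9 = -321.2°.
Normalise into (−180°, 180°]: -321.2° + 360° = 38.8°.
Positive ⇒ the second point lies to the east; separation 38.8°.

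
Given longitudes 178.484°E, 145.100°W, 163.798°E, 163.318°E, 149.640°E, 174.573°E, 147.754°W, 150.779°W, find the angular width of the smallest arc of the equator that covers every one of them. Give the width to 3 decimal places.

Sort the longitudes: -150.779°, -147.754°, -145.100°, +149.640°, +163.318°, +163.798°, +174.573°, +178.484°.
Eastward gaps between consecutive values (wrapping around): 3.025°, 2.654°, 294.740°, 13.678°, 0.480°, 10.775°, 3.911°, 30.737°.
Largest gap = 294.740° ⇒ minimal covering band is its complement: 360° − 294.740° = 65.260°.
Band runs from +149.640° eastward to -145.100°, crossing the antimeridian.

65.260°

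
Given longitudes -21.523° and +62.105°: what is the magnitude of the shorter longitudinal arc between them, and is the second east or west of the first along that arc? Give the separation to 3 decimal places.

Raw difference: 62.105 − -21.523 = 83.628°.
Normalise into (−180°, 180°]: 83.628° stays 83.628°.
Positive ⇒ the second point lies to the east; separation 83.628°.

83.628° east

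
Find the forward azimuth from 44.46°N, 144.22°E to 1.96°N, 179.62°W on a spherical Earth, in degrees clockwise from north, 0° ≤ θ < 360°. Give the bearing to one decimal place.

Δλ = -179.62 − 144.22 = -323.84°; wrapped into (−180°, 180°]: 36.16°.
θ = atan2( sin Δλ · cos φ₂ , cos φ₁ · sin φ₂ − sin φ₁ · cos φ₂ · cos Δλ )
  = atan2(0.58970, -0.54075) = 132.521° → normalised to [0°, 360°): 132.521°.

132.5°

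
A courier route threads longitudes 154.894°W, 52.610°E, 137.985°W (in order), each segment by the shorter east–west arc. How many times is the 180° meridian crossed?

2

Leg 1: -154.894° → +52.610°, shortest Δλ = -152.496° (west) — crosses 180°.
Leg 2: +52.610° → -137.985°, shortest Δλ = 169.405° (east) — crosses 180°.
Total crossings: 2.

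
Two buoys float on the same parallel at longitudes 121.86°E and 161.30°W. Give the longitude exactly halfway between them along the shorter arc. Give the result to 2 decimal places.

160.28°E

Signed shortest Δλ from +121.86° to -161.30° is +76.84°.
Midpoint longitude = +121.86° + (+76.84°)/2 = +121.86° + 38.42° = +160.28°.
(The naïve average (+121.86 + -161.30)/2 = -19.72° is on the wrong side of the globe.)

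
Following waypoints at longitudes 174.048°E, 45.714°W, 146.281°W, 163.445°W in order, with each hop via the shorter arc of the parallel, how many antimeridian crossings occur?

Leg 1: +174.048° → -45.714°, shortest Δλ = 140.238° (east) — crosses 180°.
Leg 2: -45.714° → -146.281°, shortest Δλ = -100.567° (west) — does not cross 180°.
Leg 3: -146.281° → -163.445°, shortest Δλ = -17.164° (west) — does not cross 180°.
Total crossings: 1.

1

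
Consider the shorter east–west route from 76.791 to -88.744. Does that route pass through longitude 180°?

No

Signed shortest Δλ = ((-88.744 − 76.791 + 180) mod 360) − 180 = -165.535°.
Going west by 165.535° from +76.791° reaches -88.744° without touching 180°.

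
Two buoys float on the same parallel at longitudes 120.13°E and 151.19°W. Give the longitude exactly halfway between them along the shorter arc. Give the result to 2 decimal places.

164.47°E

Signed shortest Δλ from +120.13° to -151.19° is +88.68°.
Midpoint longitude = +120.13° + (+88.68°)/2 = +120.13° + 44.34° = +164.47°.
(The naïve average (+120.13 + -151.19)/2 = -15.53° is on the wrong side of the globe.)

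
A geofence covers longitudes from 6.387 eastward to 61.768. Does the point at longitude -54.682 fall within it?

Band width going east from +6.387° to +61.768°: ((61.768 − 6.387) mod 360) = 55.381°.
Offset of -54.682° east of the west edge: ((-54.682 − 6.387) mod 360) = 298.931°.
298.931° > 55.381° ⇒ outside.

No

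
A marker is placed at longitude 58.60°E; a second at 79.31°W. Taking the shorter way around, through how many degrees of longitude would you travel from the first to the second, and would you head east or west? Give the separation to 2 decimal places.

Raw difference: -79.31 − 58.60 = -137.91°.
Normalise into (−180°, 180°]: -137.91° stays -137.91°.
Negative ⇒ the second point lies to the west; separation 137.91°.

137.91° west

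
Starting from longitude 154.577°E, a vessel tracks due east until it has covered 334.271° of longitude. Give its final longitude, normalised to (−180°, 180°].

128.848°E

Start at +154.577°; shift +334.271° → +488.848°.
+488.848° lies outside (−180°, 180°]; subtract 360° → +128.848°.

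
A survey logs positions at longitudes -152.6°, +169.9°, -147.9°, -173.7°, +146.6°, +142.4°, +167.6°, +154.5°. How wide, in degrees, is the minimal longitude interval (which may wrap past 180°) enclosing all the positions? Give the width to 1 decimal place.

69.7°

Sort the longitudes: -173.7°, -152.6°, -147.9°, +142.4°, +146.6°, +154.5°, +167.6°, +169.9°.
Eastward gaps between consecutive values (wrapping around): 21.1°, 4.7°, 290.3°, 4.2°, 7.9°, 13.1°, 2.3°, 16.4°.
Largest gap = 290.3° ⇒ minimal covering band is its complement: 360° − 290.3° = 69.7°.
Band runs from +142.4° eastward to -147.9°, crossing the antimeridian.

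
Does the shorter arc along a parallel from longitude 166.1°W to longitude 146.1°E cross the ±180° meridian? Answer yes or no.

Naïve |146.1 − -166.1| = 312.2° > 180°, so the shorter arc goes the other way round — across 180°.
Signed shortest Δλ = ((146.1 − -166.1 + 180) mod 360) − 180 = -47.8°.
Going west by 47.8° from -166.1° passes through 180° before reaching +146.1°.

Yes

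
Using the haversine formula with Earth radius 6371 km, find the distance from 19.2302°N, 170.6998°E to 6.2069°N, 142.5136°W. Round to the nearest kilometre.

5258 km

Δλ = -142.5136 − 170.6998 = -313.2134°; wrapped into (−180°, 180°]: 46.7866°.
Δφ = 6.2069 − 19.2302 = -13.0233°.
a = sin²(Δφ/2) + cos φ₁ · cos φ₂ · sin²(Δλ/2) = 0.160833.
c = 2·atan2(√a, √(1−a)) = 0.82530 rad → d = 6371·c ≈ 5258.02 km.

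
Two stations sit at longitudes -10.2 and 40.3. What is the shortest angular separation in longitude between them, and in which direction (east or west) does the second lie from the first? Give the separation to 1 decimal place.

Raw difference: 40.3 − -10.2 = 50.5°.
Normalise into (−180°, 180°]: 50.5° stays 50.5°.
Positive ⇒ the second point lies to the east; separation 50.5°.

50.5° east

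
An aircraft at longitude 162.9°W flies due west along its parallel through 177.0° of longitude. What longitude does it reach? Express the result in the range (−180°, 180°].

20.1°E

Start at -162.9°; shift −177.0° → -339.9°.
-339.9° lies outside (−180°, 180°]; add 360° → +20.1°.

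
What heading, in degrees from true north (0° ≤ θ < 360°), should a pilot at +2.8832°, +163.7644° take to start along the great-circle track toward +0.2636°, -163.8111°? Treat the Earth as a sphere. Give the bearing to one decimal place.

94.0°

Δλ = -163.8111 − 163.7644 = -327.5755°; wrapped into (−180°, 180°]: 32.4245°.
θ = atan2( sin Δλ · cos φ₂ , cos φ₁ · sin φ₂ − sin φ₁ · cos φ₂ · cos Δλ )
  = atan2(0.53618, -0.03786) = 94.039° → normalised to [0°, 360°): 94.039°.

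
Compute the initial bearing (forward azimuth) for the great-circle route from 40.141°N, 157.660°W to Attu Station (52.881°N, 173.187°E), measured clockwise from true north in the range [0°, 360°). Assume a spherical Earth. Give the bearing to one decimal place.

312.5°

Δλ = 173.187 − -157.660 = 330.847°; wrapped into (−180°, 180°]: -29.153°.
θ = atan2( sin Δλ · cos φ₂ , cos φ₁ · sin φ₂ − sin φ₁ · cos φ₂ · cos Δλ )
  = atan2(-0.29398, 0.26981) = -47.455° → normalised to [0°, 360°): 312.545°.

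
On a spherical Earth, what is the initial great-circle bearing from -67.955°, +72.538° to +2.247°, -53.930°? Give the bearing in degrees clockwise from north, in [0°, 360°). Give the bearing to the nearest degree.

236°

Δλ = -53.930 − 72.538 = -126.468°.
θ = atan2( sin Δλ · cos φ₂ , cos φ₁ · sin φ₂ − sin φ₁ · cos φ₂ · cos Δλ )
  = atan2(-0.80357, -0.53578) = -123.693° → normalised to [0°, 360°): 236.307°.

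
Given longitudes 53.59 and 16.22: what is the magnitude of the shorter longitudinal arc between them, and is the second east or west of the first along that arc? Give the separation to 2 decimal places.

37.37° west

Raw difference: 16.22 − 53.59 = -37.37°.
Normalise into (−180°, 180°]: -37.37° stays -37.37°.
Negative ⇒ the second point lies to the west; separation 37.37°.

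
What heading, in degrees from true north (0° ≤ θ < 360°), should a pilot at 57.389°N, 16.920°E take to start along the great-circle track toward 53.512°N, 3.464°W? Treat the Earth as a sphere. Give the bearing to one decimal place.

260.1°

Δλ = -3.464 − 16.920 = -20.384°.
θ = atan2( sin Δλ · cos φ₂ , cos φ₁ · sin φ₂ − sin φ₁ · cos φ₂ · cos Δλ )
  = atan2(-0.20712, -0.03625) = -99.926° → normalised to [0°, 360°): 260.074°.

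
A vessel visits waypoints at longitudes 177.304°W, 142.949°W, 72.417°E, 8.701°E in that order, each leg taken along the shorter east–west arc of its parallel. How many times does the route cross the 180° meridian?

1

Leg 1: -177.304° → -142.949°, shortest Δλ = 34.355° (east) — does not cross 180°.
Leg 2: -142.949° → +72.417°, shortest Δλ = -144.634° (west) — crosses 180°.
Leg 3: +72.417° → +8.701°, shortest Δλ = -63.716° (west) — does not cross 180°.
Total crossings: 1.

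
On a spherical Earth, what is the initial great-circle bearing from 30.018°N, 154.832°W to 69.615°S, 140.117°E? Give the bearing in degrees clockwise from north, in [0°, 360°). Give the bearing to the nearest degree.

200°

Δλ = 140.117 − -154.832 = 294.949°; wrapped into (−180°, 180°]: -65.051°.
θ = atan2( sin Δλ · cos φ₂ , cos φ₁ · sin φ₂ − sin φ₁ · cos φ₂ · cos Δλ )
  = atan2(-0.31582, -0.88515) = -160.363° → normalised to [0°, 360°): 199.637°.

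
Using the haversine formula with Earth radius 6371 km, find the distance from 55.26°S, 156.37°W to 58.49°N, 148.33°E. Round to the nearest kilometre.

13574 km

Δλ = 148.33 − -156.37 = 304.70°; wrapped into (−180°, 180°]: -55.30°.
Δφ = 58.49 − -55.26 = 113.75°.
a = sin²(Δφ/2) + cos φ₁ · cos φ₂ · sin²(Δλ/2) = 0.765515.
c = 2·atan2(√a, √(1−a)) = 2.13061 rad → d = 6371·c ≈ 13574.12 km.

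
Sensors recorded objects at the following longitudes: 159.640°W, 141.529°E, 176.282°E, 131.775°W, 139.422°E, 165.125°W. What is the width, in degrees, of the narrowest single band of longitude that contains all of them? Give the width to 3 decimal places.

Sort the longitudes: -165.125°, -159.640°, -131.775°, +139.422°, +141.529°, +176.282°.
Eastward gaps between consecutive values (wrapping around): 5.485°, 27.865°, 271.197°, 2.107°, 34.753°, 18.593°.
Largest gap = 271.197° ⇒ minimal covering band is its complement: 360° − 271.197° = 88.803°.
Band runs from +139.422° eastward to -131.775°, crossing the antimeridian.

88.803°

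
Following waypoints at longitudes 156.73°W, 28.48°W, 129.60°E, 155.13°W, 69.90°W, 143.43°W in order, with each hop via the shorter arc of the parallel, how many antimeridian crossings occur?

1

Leg 1: -156.73° → -28.48°, shortest Δλ = 128.25° (east) — does not cross 180°.
Leg 2: -28.48° → +129.60°, shortest Δλ = 158.08° (east) — does not cross 180°.
Leg 3: +129.60° → -155.13°, shortest Δλ = 75.27° (east) — crosses 180°.
Leg 4: -155.13° → -69.90°, shortest Δλ = 85.23° (east) — does not cross 180°.
Leg 5: -69.90° → -143.43°, shortest Δλ = -73.53° (west) — does not cross 180°.
Total crossings: 1.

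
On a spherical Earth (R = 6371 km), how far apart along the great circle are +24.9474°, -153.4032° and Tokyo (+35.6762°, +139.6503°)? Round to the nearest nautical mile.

3464 nmi

Δλ = 139.6503 − -153.4032 = 293.0535°; wrapped into (−180°, 180°]: -66.9465°.
Δφ = 35.6762 − 24.9474 = 10.7288°.
a = sin²(Δφ/2) + cos φ₁ · cos φ₂ · sin²(Δλ/2) = 0.232797.
c = 2·atan2(√a, √(1−a)) = 1.00699 rad → d = 6371·c ≈ 6415.54 km ≈ 3464.12 nmi.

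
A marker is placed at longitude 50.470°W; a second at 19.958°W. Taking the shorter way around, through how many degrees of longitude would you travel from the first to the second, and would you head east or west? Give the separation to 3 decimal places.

Raw difference: -19.958 − -50.470 = 30.512°.
Normalise into (−180°, 180°]: 30.512° stays 30.512°.
Positive ⇒ the second point lies to the east; separation 30.512°.

30.512° east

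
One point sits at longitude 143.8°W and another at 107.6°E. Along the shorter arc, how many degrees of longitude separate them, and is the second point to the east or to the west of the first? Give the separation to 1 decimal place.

Raw difference: 107.6 − -143.8 = 251.4°.
Normalise into (−180°, 180°]: 251.4° − 360° = -108.6°.
Negative ⇒ the second point lies to the west; separation 108.6°.

108.6° west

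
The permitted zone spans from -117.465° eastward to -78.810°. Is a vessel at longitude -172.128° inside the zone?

No

Band width going east from -117.465° to -78.810°: ((-78.810 − -117.465) mod 360) = 38.655°.
Offset of -172.128° east of the west edge: ((-172.128 − -117.465) mod 360) = 305.337°.
305.337° > 38.655° ⇒ outside.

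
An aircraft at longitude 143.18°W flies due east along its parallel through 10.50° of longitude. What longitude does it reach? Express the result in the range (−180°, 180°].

Start at -143.18°; shift +10.50° → -132.68°.
-132.68° already lies in (−180°, 180°].

132.68°W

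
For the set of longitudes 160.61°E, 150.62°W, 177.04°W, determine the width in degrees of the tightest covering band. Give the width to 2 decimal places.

Sort the longitudes: -177.04°, -150.62°, +160.61°.
Eastward gaps between consecutive values (wrapping around): 26.42°, 311.23°, 22.35°.
Largest gap = 311.23° ⇒ minimal covering band is its complement: 360° − 311.23° = 48.77°.
Band runs from +160.61° eastward to -150.62°, crossing the antimeridian.

48.77°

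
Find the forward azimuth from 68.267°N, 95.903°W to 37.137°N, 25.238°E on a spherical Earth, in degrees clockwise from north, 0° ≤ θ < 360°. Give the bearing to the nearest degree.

Δλ = 25.238 − -95.903 = 121.141°.
θ = atan2( sin Δλ · cos φ₂ , cos φ₁ · sin φ₂ − sin φ₁ · cos φ₂ · cos Δλ )
  = atan2(0.68232, 0.60651) = 48.366° → normalised to [0°, 360°): 48.366°.

48°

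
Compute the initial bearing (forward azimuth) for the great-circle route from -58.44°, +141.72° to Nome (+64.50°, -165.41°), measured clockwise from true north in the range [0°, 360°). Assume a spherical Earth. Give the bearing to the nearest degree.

26°

Δλ = -165.41 − 141.72 = -307.13°; wrapped into (−180°, 180°]: 52.87°.
θ = atan2( sin Δλ · cos φ₂ , cos φ₁ · sin φ₂ − sin φ₁ · cos φ₂ · cos Δλ )
  = atan2(0.34323, 0.69384) = 26.321° → normalised to [0°, 360°): 26.321°.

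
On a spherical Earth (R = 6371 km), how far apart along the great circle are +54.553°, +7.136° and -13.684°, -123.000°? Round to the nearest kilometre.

Δλ = -123.000 − 7.136 = -130.136°.
Δφ = -13.684 − 54.553 = -68.237°.
a = sin²(Δφ/2) + cos φ₁ · cos φ₂ · sin²(Δλ/2) = 0.777973.
c = 2·atan2(√a, √(1−a)) = 2.16030 rad → d = 6371·c ≈ 13763.25 km.

13763 km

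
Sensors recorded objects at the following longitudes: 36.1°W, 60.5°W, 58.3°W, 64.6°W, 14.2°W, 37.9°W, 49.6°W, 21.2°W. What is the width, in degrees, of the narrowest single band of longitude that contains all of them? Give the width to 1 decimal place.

50.4°

Sort the longitudes: -64.6°, -60.5°, -58.3°, -49.6°, -37.9°, -36.1°, -21.2°, -14.2°.
Eastward gaps between consecutive values (wrapping around): 4.1°, 2.2°, 8.7°, 11.7°, 1.8°, 14.9°, 7.0°, 309.6°.
Largest gap = 309.6° ⇒ minimal covering band is its complement: 360° − 309.6° = 50.4°.
Band runs from -64.6° eastward to -14.2°.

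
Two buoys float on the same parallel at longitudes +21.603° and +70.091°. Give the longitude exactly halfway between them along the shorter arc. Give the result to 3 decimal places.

+45.847°

Signed shortest Δλ from +21.603° to +70.091° is +48.488°.
Midpoint longitude = +21.603° + (+48.488°)/2 = +21.603° + 24.244° = +45.847°.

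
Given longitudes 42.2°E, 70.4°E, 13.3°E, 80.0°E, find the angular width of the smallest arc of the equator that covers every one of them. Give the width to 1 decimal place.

Sort the longitudes: +13.3°, +42.2°, +70.4°, +80.0°.
Eastward gaps between consecutive values (wrapping around): 28.9°, 28.2°, 9.6°, 293.3°.
Largest gap = 293.3° ⇒ minimal covering band is its complement: 360° − 293.3° = 66.7°.
Band runs from +13.3° eastward to +80.0°.

66.7°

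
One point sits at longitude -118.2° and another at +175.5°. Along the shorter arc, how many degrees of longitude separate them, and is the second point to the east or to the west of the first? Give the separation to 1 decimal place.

Raw difference: 175.5 − -118.2 = 293.7°.
Normalise into (−180°, 180°]: 293.7° − 360° = -66.3°.
Negative ⇒ the second point lies to the west; separation 66.3°.

66.3° west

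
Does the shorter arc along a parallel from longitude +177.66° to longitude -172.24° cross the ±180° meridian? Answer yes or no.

Yes

Naïve |-172.24 − 177.66| = 349.9° > 180°, so the shorter arc goes the other way round — across 180°.
Signed shortest Δλ = ((-172.24 − 177.66 + 180) mod 360) − 180 = 10.1°.
Going east by 10.1° from +177.66° passes through 180° before reaching -172.24°.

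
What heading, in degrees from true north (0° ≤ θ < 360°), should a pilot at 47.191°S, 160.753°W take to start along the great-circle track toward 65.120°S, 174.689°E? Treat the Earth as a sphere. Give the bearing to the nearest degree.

Δλ = 174.689 − -160.753 = 335.442°; wrapped into (−180°, 180°]: -24.558°.
θ = atan2( sin Δλ · cos φ₂ , cos φ₁ · sin φ₂ − sin φ₁ · cos φ₂ · cos Δλ )
  = atan2(-0.17486, -0.33576) = -152.490° → normalised to [0°, 360°): 207.510°.

208°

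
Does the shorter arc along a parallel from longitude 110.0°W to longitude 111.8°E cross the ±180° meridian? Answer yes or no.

Naïve |111.8 − -110.0| = 221.8° > 180°, so the shorter arc goes the other way round — across 180°.
Signed shortest Δλ = ((111.8 − -110.0 + 180) mod 360) − 180 = -138.2°.
Going west by 138.2° from -110.0° passes through 180° before reaching +111.8°.

Yes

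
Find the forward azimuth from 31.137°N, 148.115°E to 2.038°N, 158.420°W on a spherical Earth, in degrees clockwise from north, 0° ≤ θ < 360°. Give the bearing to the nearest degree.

109°

Δλ = -158.420 − 148.115 = -306.535°; wrapped into (−180°, 180°]: 53.465°.
θ = atan2( sin Δλ · cos φ₂ , cos φ₁ · sin φ₂ − sin φ₁ · cos φ₂ · cos Δλ )
  = atan2(0.80299, -0.27719) = 109.045° → normalised to [0°, 360°): 109.045°.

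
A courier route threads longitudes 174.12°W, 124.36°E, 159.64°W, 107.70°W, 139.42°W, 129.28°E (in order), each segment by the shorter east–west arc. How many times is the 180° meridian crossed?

Leg 1: -174.12° → +124.36°, shortest Δλ = -61.52° (west) — crosses 180°.
Leg 2: +124.36° → -159.64°, shortest Δλ = 76.0° (east) — crosses 180°.
Leg 3: -159.64° → -107.70°, shortest Δλ = 51.94° (east) — does not cross 180°.
Leg 4: -107.70° → -139.42°, shortest Δλ = -31.72° (west) — does not cross 180°.
Leg 5: -139.42° → +129.28°, shortest Δλ = -91.3° (west) — crosses 180°.
Total crossings: 3.

3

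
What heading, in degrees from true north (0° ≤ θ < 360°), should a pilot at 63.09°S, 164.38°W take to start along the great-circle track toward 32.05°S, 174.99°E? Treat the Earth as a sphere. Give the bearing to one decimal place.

Δλ = 174.99 − -164.38 = 339.37°; wrapped into (−180°, 180°]: -20.63°.
θ = atan2( sin Δλ · cos φ₂ , cos φ₁ · sin φ₂ − sin φ₁ · cos φ₂ · cos Δλ )
  = atan2(-0.29863, 0.46717) = -32.588° → normalised to [0°, 360°): 327.412°.

327.4°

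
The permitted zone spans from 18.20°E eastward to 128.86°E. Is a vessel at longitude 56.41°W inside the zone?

No

Band width going east from +18.20° to +128.86°: ((128.86 − 18.20) mod 360) = 110.66°.
Offset of -56.41° east of the west edge: ((-56.41 − 18.20) mod 360) = 285.39°.
285.39° > 110.66° ⇒ outside.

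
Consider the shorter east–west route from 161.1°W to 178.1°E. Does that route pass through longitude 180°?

Yes

Naïve |178.1 − -161.1| = 339.2° > 180°, so the shorter arc goes the other way round — across 180°.
Signed shortest Δλ = ((178.1 − -161.1 + 180) mod 360) − 180 = -20.8°.
Going west by 20.8° from -161.1° passes through 180° before reaching +178.1°.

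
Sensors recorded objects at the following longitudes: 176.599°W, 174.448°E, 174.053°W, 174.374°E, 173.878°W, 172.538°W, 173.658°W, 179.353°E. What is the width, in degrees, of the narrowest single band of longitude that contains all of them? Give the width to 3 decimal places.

13.088°

Sort the longitudes: -176.599°, -174.053°, -173.878°, -173.658°, -172.538°, +174.374°, +174.448°, +179.353°.
Eastward gaps between consecutive values (wrapping around): 2.546°, 0.175°, 0.220°, 1.120°, 346.912°, 0.074°, 4.905°, 4.048°.
Largest gap = 346.912° ⇒ minimal covering band is its complement: 360° − 346.912° = 13.088°.
Band runs from +174.374° eastward to -172.538°, crossing the antimeridian.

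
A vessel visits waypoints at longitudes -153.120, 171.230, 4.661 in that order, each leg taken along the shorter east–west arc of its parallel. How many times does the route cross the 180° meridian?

Leg 1: -153.120° → +171.230°, shortest Δλ = -35.65° (west) — crosses 180°.
Leg 2: +171.230° → +4.661°, shortest Δλ = -166.569° (west) — does not cross 180°.
Total crossings: 1.

1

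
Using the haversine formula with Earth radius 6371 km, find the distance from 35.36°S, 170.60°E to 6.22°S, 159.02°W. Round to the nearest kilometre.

Δλ = -159.02 − 170.60 = -329.62°; wrapped into (−180°, 180°]: 30.38°.
Δφ = -6.22 − -35.36 = 29.14°.
a = sin²(Δφ/2) + cos φ₁ · cos φ₂ · sin²(Δλ/2) = 0.118944.
c = 2·atan2(√a, √(1−a)) = 0.70423 rad → d = 6371·c ≈ 4486.64 km.

4487 km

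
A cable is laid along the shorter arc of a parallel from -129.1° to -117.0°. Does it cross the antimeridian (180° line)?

Signed shortest Δλ = ((-117.0 − -129.1 + 180) mod 360) − 180 = 12.1°.
Going east by 12.1° from -129.1° reaches -117.0° without touching 180°.

No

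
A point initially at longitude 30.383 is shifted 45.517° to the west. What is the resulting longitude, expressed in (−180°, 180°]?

-15.134°

Start at +30.383°; shift −45.517° → -15.134°.
-15.134° already lies in (−180°, 180°].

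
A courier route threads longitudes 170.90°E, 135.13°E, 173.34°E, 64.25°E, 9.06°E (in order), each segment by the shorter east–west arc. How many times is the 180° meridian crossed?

Leg 1: +170.90° → +135.13°, shortest Δλ = -35.77° (west) — does not cross 180°.
Leg 2: +135.13° → +173.34°, shortest Δλ = 38.21° (east) — does not cross 180°.
Leg 3: +173.34° → +64.25°, shortest Δλ = -109.09° (west) — does not cross 180°.
Leg 4: +64.25° → +9.06°, shortest Δλ = -55.19° (west) — does not cross 180°.
Total crossings: 0.

0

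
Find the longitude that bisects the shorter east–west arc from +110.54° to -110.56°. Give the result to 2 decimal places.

Signed shortest Δλ from +110.54° to -110.56° is +138.90°.
Midpoint longitude = +110.54° + (+138.90°)/2 = +110.54° + 69.45° = +179.99°.
(The naïve average (+110.54 + -110.56)/2 = -0.01° is on the wrong side of the globe.)

+179.99°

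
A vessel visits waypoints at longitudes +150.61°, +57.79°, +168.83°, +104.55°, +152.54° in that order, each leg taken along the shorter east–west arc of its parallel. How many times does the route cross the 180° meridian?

0

Leg 1: +150.61° → +57.79°, shortest Δλ = -92.82° (west) — does not cross 180°.
Leg 2: +57.79° → +168.83°, shortest Δλ = 111.04° (east) — does not cross 180°.
Leg 3: +168.83° → +104.55°, shortest Δλ = -64.28° (west) — does not cross 180°.
Leg 4: +104.55° → +152.54°, shortest Δλ = 47.99° (east) — does not cross 180°.
Total crossings: 0.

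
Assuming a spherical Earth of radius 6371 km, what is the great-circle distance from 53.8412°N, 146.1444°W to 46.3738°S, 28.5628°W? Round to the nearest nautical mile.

8443 nmi

Δλ = -28.5628 − -146.1444 = 117.5816°.
Δφ = -46.3738 − 53.8412 = -100.2150°.
a = sin²(Δφ/2) + cos φ₁ · cos φ₂ · sin²(Δλ/2) = 0.886459.
c = 2·atan2(√a, √(1−a)) = 2.45422 rad → d = 6371·c ≈ 15635.85 km ≈ 8442.68 nmi.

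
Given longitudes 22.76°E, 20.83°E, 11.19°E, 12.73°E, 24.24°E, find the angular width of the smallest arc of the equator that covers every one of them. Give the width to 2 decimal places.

13.05°

Sort the longitudes: +11.19°, +12.73°, +20.83°, +22.76°, +24.24°.
Eastward gaps between consecutive values (wrapping around): 1.54°, 8.10°, 1.93°, 1.48°, 346.95°.
Largest gap = 346.95° ⇒ minimal covering band is its complement: 360° − 346.95° = 13.05°.
Band runs from +11.19° eastward to +24.24°.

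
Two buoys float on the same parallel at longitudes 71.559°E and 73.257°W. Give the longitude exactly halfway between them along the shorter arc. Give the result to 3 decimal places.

Signed shortest Δλ from +71.559° to -73.257° is -144.816°.
Midpoint longitude = +71.559° + (-144.816°)/2 = +71.559° − 72.408° = -0.849°.

0.849°W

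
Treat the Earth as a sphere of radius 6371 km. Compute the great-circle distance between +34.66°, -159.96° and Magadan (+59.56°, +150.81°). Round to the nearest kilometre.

4483 km

Δλ = 150.81 − -159.96 = 310.77°; wrapped into (−180°, 180°]: -49.23°.
Δφ = 59.56 − 34.66 = 24.90°.
a = sin²(Δφ/2) + cos φ₁ · cos φ₂ · sin²(Δλ/2) = 0.118775.
c = 2·atan2(√a, √(1−a)) = 0.70371 rad → d = 6371·c ≈ 4483.31 km.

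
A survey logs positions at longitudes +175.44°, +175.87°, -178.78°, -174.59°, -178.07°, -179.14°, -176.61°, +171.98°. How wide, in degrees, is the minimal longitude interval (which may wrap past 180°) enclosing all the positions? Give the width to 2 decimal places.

13.43°

Sort the longitudes: -179.14°, -178.78°, -178.07°, -176.61°, -174.59°, +171.98°, +175.44°, +175.87°.
Eastward gaps between consecutive values (wrapping around): 0.36°, 0.71°, 1.46°, 2.02°, 346.57°, 3.46°, 0.43°, 4.99°.
Largest gap = 346.57° ⇒ minimal covering band is its complement: 360° − 346.57° = 13.43°.
Band runs from +171.98° eastward to -174.59°, crossing the antimeridian.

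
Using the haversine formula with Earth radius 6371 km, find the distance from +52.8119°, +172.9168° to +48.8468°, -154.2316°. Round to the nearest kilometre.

2328 km

Δλ = -154.2316 − 172.9168 = -327.1484°; wrapped into (−180°, 180°]: 32.8516°.
Δφ = 48.8468 − 52.8119 = -3.9651°.
a = sin²(Δφ/2) + cos φ₁ · cos φ₂ · sin²(Δλ/2) = 0.033002.
c = 2·atan2(√a, √(1−a)) = 0.36536 rad → d = 6371·c ≈ 2327.70 km.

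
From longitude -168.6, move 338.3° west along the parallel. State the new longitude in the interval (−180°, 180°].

Start at -168.6°; shift −338.3° → -506.9°.
-506.9° lies outside (−180°, 180°]; add 360° → -146.9°.

-146.9°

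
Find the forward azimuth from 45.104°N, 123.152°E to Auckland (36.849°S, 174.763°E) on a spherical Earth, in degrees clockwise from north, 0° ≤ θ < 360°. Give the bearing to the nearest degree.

Δλ = 174.763 − 123.152 = 51.611°.
θ = atan2( sin Δλ · cos φ₂ , cos φ₁ · sin φ₂ − sin φ₁ · cos φ₂ · cos Δλ )
  = atan2(0.62722, -0.77531) = 141.027° → normalised to [0°, 360°): 141.027°.

141°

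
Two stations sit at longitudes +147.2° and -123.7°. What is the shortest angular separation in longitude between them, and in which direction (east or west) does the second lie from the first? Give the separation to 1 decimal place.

Raw difference: -123.7 − 147.2 = -270.9°.
Normalise into (−180°, 180°]: -270.9° + 360° = 89.1°.
Positive ⇒ the second point lies to the east; separation 89.1°.

89.1° east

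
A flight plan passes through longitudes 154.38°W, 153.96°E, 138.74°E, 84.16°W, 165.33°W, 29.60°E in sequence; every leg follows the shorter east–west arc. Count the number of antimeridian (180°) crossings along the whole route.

Leg 1: -154.38° → +153.96°, shortest Δλ = -51.66° (west) — crosses 180°.
Leg 2: +153.96° → +138.74°, shortest Δλ = -15.22° (west) — does not cross 180°.
Leg 3: +138.74° → -84.16°, shortest Δλ = 137.1° (east) — crosses 180°.
Leg 4: -84.16° → -165.33°, shortest Δλ = -81.17° (west) — does not cross 180°.
Leg 5: -165.33° → +29.60°, shortest Δλ = -165.07° (west) — crosses 180°.
Total crossings: 3.

3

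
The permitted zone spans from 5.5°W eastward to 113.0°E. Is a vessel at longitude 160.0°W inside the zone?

No

Band width going east from -5.5° to +113.0°: ((113.0 − -5.5) mod 360) = 118.5°.
Offset of -160.0° east of the west edge: ((-160.0 − -5.5) mod 360) = 205.5°.
205.5° > 118.5° ⇒ outside.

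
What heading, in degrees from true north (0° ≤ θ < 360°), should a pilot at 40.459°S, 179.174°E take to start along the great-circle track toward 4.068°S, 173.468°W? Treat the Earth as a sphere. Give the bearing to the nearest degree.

Δλ = -173.468 − 179.174 = -352.642°; wrapped into (−180°, 180°]: 7.358°.
θ = atan2( sin Δλ · cos φ₂ , cos φ₁ · sin φ₂ − sin φ₁ · cos φ₂ · cos Δλ )
  = atan2(0.12775, 0.58796) = 12.258° → normalised to [0°, 360°): 12.258°.

12°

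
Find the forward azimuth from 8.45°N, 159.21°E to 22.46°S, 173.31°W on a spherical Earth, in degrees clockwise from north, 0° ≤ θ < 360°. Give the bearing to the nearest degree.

139°

Δλ = -173.31 − 159.21 = -332.52°; wrapped into (−180°, 180°]: 27.48°.
θ = atan2( sin Δλ · cos φ₂ , cos φ₁ · sin φ₂ − sin φ₁ · cos φ₂ · cos Δλ )
  = atan2(0.42644, -0.49837) = 139.448° → normalised to [0°, 360°): 139.448°.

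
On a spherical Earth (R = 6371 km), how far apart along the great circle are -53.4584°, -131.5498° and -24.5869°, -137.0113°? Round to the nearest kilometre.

3243 km

Δλ = -137.0113 − -131.5498 = -5.4615°.
Δφ = -24.5869 − -53.4584 = 28.8715°.
a = sin²(Δφ/2) + cos φ₁ · cos φ₂ · sin²(Δλ/2) = 0.063377.
c = 2·atan2(√a, √(1−a)) = 0.50897 rad → d = 6371·c ≈ 3242.65 km.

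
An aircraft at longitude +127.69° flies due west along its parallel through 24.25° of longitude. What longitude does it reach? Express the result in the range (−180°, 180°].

Start at +127.69°; shift −24.25° → +103.44°.
+103.44° already lies in (−180°, 180°].

+103.44°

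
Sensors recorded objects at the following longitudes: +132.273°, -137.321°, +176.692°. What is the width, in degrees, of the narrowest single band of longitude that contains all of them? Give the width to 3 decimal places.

Sort the longitudes: -137.321°, +132.273°, +176.692°.
Eastward gaps between consecutive values (wrapping around): 269.594°, 44.419°, 45.987°.
Largest gap = 269.594° ⇒ minimal covering band is its complement: 360° − 269.594° = 90.406°.
Band runs from +132.273° eastward to -137.321°, crossing the antimeridian.

90.406°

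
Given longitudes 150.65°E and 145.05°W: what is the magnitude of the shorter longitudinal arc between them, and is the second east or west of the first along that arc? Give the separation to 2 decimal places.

Raw difference: -145.05 − 150.65 = -295.7°.
Normalise into (−180°, 180°]: -295.7° + 360° = 64.3°.
Positive ⇒ the second point lies to the east; separation 64.30°.

64.30° east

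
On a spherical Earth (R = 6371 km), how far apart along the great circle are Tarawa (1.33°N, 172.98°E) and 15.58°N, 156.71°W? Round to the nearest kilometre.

3682 km

Δλ = -156.71 − 172.98 = -329.69°; wrapped into (−180°, 180°]: 30.31°.
Δφ = 15.58 − 1.33 = 14.25°.
a = sin²(Δφ/2) + cos φ₁ · cos φ₂ · sin²(Δλ/2) = 0.081202.
c = 2·atan2(√a, √(1−a)) = 0.57793 rad → d = 6371·c ≈ 3681.98 km.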